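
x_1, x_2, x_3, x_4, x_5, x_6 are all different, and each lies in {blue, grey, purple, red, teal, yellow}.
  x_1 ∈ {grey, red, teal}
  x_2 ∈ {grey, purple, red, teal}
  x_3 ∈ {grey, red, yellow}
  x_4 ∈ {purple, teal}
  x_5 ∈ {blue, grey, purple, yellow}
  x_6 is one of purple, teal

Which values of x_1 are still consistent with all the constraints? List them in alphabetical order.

The 6 variables draw from only 6 values {blue, grey, purple, red, teal, yellow}, so each is used; only x_5 can be blue, hence x_5 = blue.
The 5 still-open variables together cover exactly {grey, purple, red, teal, yellow} — 5 values for 5 variables — and yellow appears only in x_3's list, so x_3 = yellow.
The 2 variables x_4 and x_6 are confined to {purple, teal}, which locks those values in; drop them from x_1, x_2.
No further eliminations apply; x_1 can still be any of grey, red.

grey, red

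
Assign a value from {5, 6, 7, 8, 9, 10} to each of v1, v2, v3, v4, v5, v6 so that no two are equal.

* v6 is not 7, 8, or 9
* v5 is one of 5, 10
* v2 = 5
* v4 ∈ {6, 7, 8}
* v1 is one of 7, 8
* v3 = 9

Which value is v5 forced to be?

10

v2's domain is down to {5}, so v2 = 5. Strike 5 from v5, v6.
So v5 = 10.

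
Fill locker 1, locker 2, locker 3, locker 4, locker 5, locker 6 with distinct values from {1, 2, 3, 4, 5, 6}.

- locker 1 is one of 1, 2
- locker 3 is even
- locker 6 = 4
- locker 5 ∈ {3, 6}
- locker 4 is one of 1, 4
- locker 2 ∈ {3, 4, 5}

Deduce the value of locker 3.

6

locker 6 has just one choice, so locker 6 = 4. So locker 2, locker 3, locker 4 can't be 4.
locker 4 has just one choice, so locker 4 = 1. So locker 1 can't be 1.
locker 1's domain is down to {2}, so locker 1 = 2. So locker 3 can't be 2.
So locker 3 = 6.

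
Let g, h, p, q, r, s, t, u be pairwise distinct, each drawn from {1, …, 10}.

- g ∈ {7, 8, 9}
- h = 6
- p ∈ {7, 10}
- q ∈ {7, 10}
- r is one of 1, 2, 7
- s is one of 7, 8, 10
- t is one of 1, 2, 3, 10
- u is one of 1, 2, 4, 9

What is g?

9

h must be 6 (only option left).
p and q between them cover only {7, 10} — a naked pair. Remove those values from g, r, s, t.
s's domain is down to {8}, so s = 8. Strike 8 from g.
So g = 9.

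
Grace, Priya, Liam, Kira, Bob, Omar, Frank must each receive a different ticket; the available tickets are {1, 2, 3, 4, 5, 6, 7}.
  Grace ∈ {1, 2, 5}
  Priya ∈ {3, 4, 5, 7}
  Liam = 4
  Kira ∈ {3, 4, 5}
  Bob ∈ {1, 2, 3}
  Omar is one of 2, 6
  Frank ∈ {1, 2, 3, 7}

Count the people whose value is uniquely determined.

2

Liam has just one choice, so Liam = 4. Remove 4 from Priya, Kira.
The 6 still-open variables draw from only 6 values {1, 2, 3, 5, 6, 7}, so each is used; only Omar can be 6, hence Omar = 6.
Determined: Liam=4, Omar=6. The other people each still have more than one consistent value. That makes 2.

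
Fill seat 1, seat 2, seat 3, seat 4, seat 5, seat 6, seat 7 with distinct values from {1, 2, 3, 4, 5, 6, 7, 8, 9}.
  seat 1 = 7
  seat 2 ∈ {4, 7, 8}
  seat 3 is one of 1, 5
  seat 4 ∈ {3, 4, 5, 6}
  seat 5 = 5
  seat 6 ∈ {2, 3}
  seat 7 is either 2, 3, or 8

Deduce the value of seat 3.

seat 1's domain is down to {7}, so seat 1 = 7. Strike 7 from seat 2.
That leaves seat 5 = 5. Eliminate 5 elsewhere: seat 3, seat 4.
So seat 3 = 1.

1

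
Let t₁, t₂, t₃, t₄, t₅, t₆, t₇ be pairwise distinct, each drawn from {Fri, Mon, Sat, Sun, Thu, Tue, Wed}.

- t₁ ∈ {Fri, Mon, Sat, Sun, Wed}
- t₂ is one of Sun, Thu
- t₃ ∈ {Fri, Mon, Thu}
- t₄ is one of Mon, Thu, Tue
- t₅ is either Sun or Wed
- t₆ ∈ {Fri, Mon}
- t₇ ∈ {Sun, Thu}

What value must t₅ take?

Wed

The 7 variables draw from only 7 values {Fri, Mon, Sat, Sun, Thu, Tue, Wed}, so each is used; only t₁ can be Sat, hence t₁ = Sat.
The 6 still-open variables together cover exactly {Fri, Mon, Sun, Thu, Tue, Wed} — 6 values for 6 variables — and Tue appears only in t₄'s list, so t₄ = Tue.
The 5 still-open variables together cover exactly {Fri, Mon, Sun, Thu, Wed} — 5 values for 5 variables — and Wed appears only in t₅'s list, so t₅ = Wed.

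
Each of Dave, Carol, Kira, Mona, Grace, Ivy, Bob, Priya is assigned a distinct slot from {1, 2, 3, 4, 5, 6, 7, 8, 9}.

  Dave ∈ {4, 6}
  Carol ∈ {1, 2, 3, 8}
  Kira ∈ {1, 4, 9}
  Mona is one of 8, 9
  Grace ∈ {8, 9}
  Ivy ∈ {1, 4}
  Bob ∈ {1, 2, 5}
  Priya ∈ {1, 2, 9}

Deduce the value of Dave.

The 8 variables together cover exactly {1, 2, 3, 4, 5, 6, 8, 9} — 8 values for 8 variables — and 3 appears only in Carol's list, so Carol = 3.
The 7 still-open variables together cover exactly {1, 2, 4, 5, 6, 8, 9} — 7 values for 7 variables — and 5 appears only in Bob's list, so Bob = 5.
Among the 6 still-open variables, 2 fits only Priya (and all 6 values in {1, 2, 4, 6, 8, 9} must be used), so Priya = 2.
The 5 still-open variables draw from only 5 values {1, 4, 6, 8, 9}, so each is used; only Dave can be 6, hence Dave = 6.

6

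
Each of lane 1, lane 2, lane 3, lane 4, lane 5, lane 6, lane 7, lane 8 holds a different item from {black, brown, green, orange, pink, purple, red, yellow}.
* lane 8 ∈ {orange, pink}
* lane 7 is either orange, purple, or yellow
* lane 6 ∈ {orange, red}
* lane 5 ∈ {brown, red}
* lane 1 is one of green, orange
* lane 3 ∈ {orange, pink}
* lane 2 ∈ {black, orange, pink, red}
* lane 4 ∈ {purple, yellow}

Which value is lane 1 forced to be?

The 8 variables together cover exactly {black, brown, green, orange, pink, purple, red, yellow} — 8 values for 8 variables — and black appears only in lane 2's list, so lane 2 = black.
Among the 7 still-open variables, brown fits only lane 5 (and all 7 values in {brown, green, orange, pink, purple, red, yellow} must be used), so lane 5 = brown.
The 6 still-open variables together cover exactly {green, orange, pink, purple, red, yellow} — 6 values for 6 variables — and green appears only in lane 1's list, so lane 1 = green.

green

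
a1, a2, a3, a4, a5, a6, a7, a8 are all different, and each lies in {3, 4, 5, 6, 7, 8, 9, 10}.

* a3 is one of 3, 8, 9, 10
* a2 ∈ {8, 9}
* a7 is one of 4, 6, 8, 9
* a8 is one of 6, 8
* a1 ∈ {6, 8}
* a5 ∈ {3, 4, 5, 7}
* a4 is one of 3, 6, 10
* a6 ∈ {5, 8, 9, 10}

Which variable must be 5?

a6

The 8 variables together cover exactly {3, 4, 5, 6, 7, 8, 9, 10} — 8 values for 8 variables — and 7 appears only in a5's list, so a5 = 7.
Among the 7 still-open variables, 4 fits only a7 (and all 7 values in {3, 4, 5, 6, 8, 9, 10} must be used), so a7 = 4.
The 6 still-open variables draw from only 6 values {3, 5, 6, 8, 9, 10}, so each is used; only a6 can be 5, hence a6 = 5.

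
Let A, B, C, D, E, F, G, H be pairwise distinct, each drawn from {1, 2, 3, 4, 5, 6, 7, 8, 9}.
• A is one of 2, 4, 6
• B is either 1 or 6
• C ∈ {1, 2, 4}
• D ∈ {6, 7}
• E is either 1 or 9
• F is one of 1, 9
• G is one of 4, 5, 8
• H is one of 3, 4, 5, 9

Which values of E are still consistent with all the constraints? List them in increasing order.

1, 9

E and F between them cover only {1, 9} — a naked pair. Remove those values from B, C, H.
B's domain is down to {6}, so B = 6. Strike 6 from A, D.
D's domain is down to {7}, so D = 7.
The 2 variables A and C are confined to {2, 4}, which locks those values in; drop them from G, H.
No further eliminations apply; E can still be any of 1, 9.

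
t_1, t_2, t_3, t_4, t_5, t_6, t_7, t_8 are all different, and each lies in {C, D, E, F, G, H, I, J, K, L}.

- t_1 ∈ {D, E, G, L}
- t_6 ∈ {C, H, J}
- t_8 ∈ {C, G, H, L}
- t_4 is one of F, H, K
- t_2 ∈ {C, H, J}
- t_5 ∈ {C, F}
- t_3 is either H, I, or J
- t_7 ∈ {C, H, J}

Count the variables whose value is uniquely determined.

3

The 3 variables t_2, t_6, t_7 are confined to {C, H, J}, which locks those values in; drop them from t_3, t_4, t_5, t_8.
t_3 must be I (only option left).
t_5's domain is down to {F}, so t_5 = F. So t_4 can't be F.
t_4's domain is down to {K}, so t_4 = K.
Determined: t_3=I, t_4=K, t_5=F. The other variables each still have more than one consistent value. That makes 3.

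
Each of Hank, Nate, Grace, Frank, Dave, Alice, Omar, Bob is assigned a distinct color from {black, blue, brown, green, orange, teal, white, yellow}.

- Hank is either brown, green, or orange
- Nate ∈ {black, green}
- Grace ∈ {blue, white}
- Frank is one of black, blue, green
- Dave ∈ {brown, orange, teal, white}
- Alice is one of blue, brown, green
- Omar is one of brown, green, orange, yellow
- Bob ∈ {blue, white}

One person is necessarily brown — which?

The 8 variables draw from only 8 values {black, blue, brown, green, orange, teal, white, yellow}, so each is used; only Dave can be teal, hence Dave = teal.
Among the 7 still-open variables, yellow fits only Omar (and all 7 values in {black, blue, brown, green, orange, white, yellow} must be used), so Omar = yellow.
The 6 still-open variables draw from only 6 values {black, blue, brown, green, orange, white}, so each is used; only Hank can be orange, hence Hank = orange.
Among the 5 still-open variables, brown fits only Alice (and all 5 values in {black, blue, brown, green, white} must be used), so Alice = brown.

Alice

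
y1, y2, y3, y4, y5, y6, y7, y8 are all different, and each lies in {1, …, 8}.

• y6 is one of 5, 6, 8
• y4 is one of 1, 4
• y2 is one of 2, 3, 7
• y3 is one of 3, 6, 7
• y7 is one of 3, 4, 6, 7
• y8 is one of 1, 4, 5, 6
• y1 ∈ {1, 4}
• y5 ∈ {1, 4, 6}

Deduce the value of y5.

The 8 variables draw from only 8 values {1, 2, 3, 4, 5, 6, 7, 8}, so each is used; only y2 can be 2, hence y2 = 2.
Among the 7 still-open variables, 8 fits only y6 (and all 7 values in {1, 3, 4, 5, 6, 7, 8} must be used), so y6 = 8.
The 6 still-open variables together cover exactly {1, 3, 4, 5, 6, 7} — 6 values for 6 variables — and 5 appears only in y8's list, so y8 = 5.
y1 and y4 between them cover only {1, 4} — a naked pair. Remove those values from y5, y7.
So y5 = 6.

6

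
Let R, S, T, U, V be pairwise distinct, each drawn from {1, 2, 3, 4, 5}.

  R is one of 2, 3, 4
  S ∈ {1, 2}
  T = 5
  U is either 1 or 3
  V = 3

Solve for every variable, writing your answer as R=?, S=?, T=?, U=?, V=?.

T has just one choice, so T = 5.
That leaves V = 3. So R, U can't be 3.
U's domain is down to {1}, so U = 1. Eliminate 1 elsewhere: S.
That leaves S = 2. Remove 2 from R.
That leaves R = 4.

R=4, S=2, T=5, U=1, V=3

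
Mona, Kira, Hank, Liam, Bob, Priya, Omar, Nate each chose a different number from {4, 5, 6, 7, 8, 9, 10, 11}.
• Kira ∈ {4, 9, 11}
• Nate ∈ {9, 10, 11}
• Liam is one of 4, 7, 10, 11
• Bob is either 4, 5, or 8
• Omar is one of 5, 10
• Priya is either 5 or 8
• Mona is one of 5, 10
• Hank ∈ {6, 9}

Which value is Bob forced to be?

The 8 variables draw from only 8 values {4, 5, 6, 7, 8, 9, 10, 11}, so each is used; only Hank can be 6, hence Hank = 6.
Among the 7 still-open variables, 7 fits only Liam (and all 7 values in {4, 5, 7, 8, 9, 10, 11} must be used), so Liam = 7.
The 2 variables Mona and Omar are confined to {5, 10}, which locks those values in; drop them from Bob, Priya, Nate.
Priya's domain is down to {8}, so Priya = 8. Remove 8 from Bob.
So Bob = 4.

4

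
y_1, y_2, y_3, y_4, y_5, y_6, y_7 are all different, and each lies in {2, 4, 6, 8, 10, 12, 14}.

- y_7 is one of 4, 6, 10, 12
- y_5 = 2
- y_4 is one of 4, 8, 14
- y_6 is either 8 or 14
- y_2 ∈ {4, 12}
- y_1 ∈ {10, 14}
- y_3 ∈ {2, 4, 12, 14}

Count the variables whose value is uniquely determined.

3

y_5 has just one choice, so y_5 = 2. Eliminate 2 elsewhere: y_3.
The 6 still-open variables draw from only 6 values {4, 6, 8, 10, 12, 14}, so each is used; only y_7 can be 6, hence y_7 = 6.
The 5 still-open variables draw from only 5 values {4, 8, 10, 12, 14}, so each is used; only y_1 can be 10, hence y_1 = 10.
Determined: y_1=10, y_5=2, y_7=6. The other variables each still have more than one consistent value. That makes 3.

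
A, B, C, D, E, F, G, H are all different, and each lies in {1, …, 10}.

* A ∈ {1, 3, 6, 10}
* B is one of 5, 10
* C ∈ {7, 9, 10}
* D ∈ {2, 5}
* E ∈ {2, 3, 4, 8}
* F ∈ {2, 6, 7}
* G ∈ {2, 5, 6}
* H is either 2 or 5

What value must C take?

9

D and H share exactly the 2 values {2, 5}; by pigeonhole those values go to them, so strike 2, 5 from B, E, F, G.
That leaves B = 10. Remove 10 from A, C.
G has just one choice, so G = 6. So A, F can't be 6.
That leaves F = 7. Eliminate 7 elsewhere: C.
So C = 9.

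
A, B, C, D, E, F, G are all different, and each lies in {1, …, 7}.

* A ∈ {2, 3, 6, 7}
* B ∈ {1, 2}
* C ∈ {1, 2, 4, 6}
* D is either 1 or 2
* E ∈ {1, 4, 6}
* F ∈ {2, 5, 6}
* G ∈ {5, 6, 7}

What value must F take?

5

The 7 variables draw from only 7 values {1, 2, 3, 4, 5, 6, 7}, so each is used; only A can be 3, hence A = 3.
Among the 6 still-open variables, 7 fits only G (and all 6 values in {1, 2, 4, 5, 6, 7} must be used), so G = 7.
The 5 still-open variables together cover exactly {1, 2, 4, 5, 6} — 5 values for 5 variables — and 5 appears only in F's list, so F = 5.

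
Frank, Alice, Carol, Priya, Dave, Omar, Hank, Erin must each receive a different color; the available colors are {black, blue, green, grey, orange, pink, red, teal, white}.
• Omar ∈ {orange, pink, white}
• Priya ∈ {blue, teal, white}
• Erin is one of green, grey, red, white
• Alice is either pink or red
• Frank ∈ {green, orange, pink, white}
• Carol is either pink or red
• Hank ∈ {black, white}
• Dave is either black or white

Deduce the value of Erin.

Alice and Carol between them cover only {pink, red} — a naked pair. Remove those values from Frank, Omar, Erin.
Dave and Hank share exactly the 2 values {black, white}; by pigeonhole those values go to them, so strike black, white from Frank, Priya, Omar, Erin.
Omar has just one choice, so Omar = orange. Eliminate orange elsewhere: Frank.
Frank must be green (only option left). Eliminate green elsewhere: Erin.
So Erin = grey.

grey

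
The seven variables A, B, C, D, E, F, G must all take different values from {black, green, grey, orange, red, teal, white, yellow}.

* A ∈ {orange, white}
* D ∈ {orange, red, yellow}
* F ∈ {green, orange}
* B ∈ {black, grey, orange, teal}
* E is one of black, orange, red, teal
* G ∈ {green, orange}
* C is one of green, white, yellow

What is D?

F and G between them cover only {green, orange} — a naked pair. Remove those values from A, B, C, D, E.
A's domain is down to {white}, so A = white. Strike white from C.
C has just one choice, so C = yellow. So D can't be yellow.
So D = red.

red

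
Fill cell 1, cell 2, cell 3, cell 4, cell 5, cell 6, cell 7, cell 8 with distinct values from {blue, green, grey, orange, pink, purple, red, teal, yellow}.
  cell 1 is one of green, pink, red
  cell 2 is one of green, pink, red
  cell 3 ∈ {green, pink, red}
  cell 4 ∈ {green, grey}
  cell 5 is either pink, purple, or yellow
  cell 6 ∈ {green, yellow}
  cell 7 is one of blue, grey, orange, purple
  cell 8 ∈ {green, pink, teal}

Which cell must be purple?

The 3 variables cell 1, cell 2, cell 3 are confined to {green, pink, red}, which locks those values in; drop them from cell 4, cell 5, cell 6, cell 8.
cell 4's domain is down to {grey}, so cell 4 = grey. Remove grey from cell 7.
cell 6 has just one choice, so cell 6 = yellow. Strike yellow from cell 5.
So purple goes to cell 5.

cell 5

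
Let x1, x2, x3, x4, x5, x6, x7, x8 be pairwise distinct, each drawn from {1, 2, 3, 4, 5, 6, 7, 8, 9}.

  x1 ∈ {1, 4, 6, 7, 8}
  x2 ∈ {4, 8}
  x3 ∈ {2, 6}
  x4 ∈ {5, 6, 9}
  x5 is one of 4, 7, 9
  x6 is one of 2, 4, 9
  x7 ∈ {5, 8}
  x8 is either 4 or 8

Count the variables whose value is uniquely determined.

Among the 8 variables, 1 fits only x1 (and all 8 values in {1, 2, 4, 5, 6, 7, 8, 9} must be used), so x1 = 1.
The 7 still-open variables together cover exactly {2, 4, 5, 6, 7, 8, 9} — 7 values for 7 variables — and 7 appears only in x5's list, so x5 = 7.
x2 and x8 share exactly the 2 values {4, 8}; by pigeonhole those values go to them, so strike 4, 8 from x6, x7.
x7 must be 5 (only option left). So x4 can't be 5.
Determined: x1=1, x5=7, x7=5. The other variables each still have more than one consistent value. That makes 3.

3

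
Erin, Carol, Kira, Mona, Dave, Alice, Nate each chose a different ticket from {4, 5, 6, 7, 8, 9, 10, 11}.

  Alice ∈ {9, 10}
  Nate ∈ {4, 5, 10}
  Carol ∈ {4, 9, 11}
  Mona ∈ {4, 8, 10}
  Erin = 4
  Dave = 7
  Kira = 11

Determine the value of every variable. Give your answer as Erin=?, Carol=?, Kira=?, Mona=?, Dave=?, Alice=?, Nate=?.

Erin=4, Carol=9, Kira=11, Mona=8, Dave=7, Alice=10, Nate=5

Erin has just one choice, so Erin = 4. Remove 4 from Carol, Mona, Nate.
Kira has just one choice, so Kira = 11. Remove 11 from Carol.
That leaves Dave = 7.
That leaves Carol = 9. So Alice can't be 9.
That leaves Alice = 10. Remove 10 from Mona, Nate.
Nate must be 5 (only option left).
Mona's domain is down to {8}, so Mona = 8.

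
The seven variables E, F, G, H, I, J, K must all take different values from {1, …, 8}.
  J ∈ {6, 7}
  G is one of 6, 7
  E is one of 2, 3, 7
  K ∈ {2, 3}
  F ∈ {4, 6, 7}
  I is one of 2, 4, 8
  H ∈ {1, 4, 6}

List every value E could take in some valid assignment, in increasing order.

2, 3

The 7 variables together cover exactly {1, 2, 3, 4, 6, 7, 8} — 7 values for 7 variables — and 1 appears only in H's list, so H = 1.
The 6 still-open variables together cover exactly {2, 3, 4, 6, 7, 8} — 6 values for 6 variables — and 8 appears only in I's list, so I = 8.
The 5 still-open variables together cover exactly {2, 3, 4, 6, 7} — 5 values for 5 variables — and 4 appears only in F's list, so F = 4.
G and J share exactly the 2 values {6, 7}; by pigeonhole those values go to them, so strike 6, 7 from E.
No further eliminations apply; E can still be any of 2, 3.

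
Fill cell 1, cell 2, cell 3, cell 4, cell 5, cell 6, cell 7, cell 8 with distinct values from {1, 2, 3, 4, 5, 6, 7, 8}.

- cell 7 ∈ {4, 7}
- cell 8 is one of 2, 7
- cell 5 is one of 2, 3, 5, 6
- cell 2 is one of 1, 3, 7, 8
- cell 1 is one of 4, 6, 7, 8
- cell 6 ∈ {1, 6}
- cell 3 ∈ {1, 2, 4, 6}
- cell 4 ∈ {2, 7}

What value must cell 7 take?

The 8 variables together cover exactly {1, 2, 3, 4, 5, 6, 7, 8} — 8 values for 8 variables — and 5 appears only in cell 5's list, so cell 5 = 5.
Among the 7 still-open variables, 3 fits only cell 2 (and all 7 values in {1, 2, 3, 4, 6, 7, 8} must be used), so cell 2 = 3.
Among the 6 still-open variables, 8 fits only cell 1 (and all 6 values in {1, 2, 4, 6, 7, 8} must be used), so cell 1 = 8.
cell 4 and cell 8 share exactly the 2 values {2, 7}; by pigeonhole those values go to them, so strike 2, 7 from cell 3, cell 7.
So cell 7 = 4.

4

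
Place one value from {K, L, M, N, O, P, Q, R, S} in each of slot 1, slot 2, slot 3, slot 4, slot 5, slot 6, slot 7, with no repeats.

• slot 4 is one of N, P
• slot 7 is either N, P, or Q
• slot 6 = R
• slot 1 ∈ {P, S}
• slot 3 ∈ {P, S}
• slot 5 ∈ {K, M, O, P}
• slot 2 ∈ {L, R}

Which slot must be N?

slot 6 must be R (only option left). Eliminate R elsewhere: slot 2.
slot 2's domain is down to {L}, so slot 2 = L.
slot 1 and slot 3 share exactly the 2 values {P, S}; by pigeonhole those values go to them, so strike P, S from slot 4, slot 5, slot 7.
So N goes to slot 4.

slot 4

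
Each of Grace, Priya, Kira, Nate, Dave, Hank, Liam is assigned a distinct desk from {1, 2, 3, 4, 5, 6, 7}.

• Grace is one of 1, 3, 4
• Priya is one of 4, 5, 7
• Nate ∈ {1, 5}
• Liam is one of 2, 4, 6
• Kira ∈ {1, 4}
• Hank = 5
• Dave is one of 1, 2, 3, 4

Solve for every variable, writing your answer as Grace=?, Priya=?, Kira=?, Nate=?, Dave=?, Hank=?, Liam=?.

Grace=3, Priya=7, Kira=4, Nate=1, Dave=2, Hank=5, Liam=6

Hank has just one choice, so Hank = 5. Eliminate 5 elsewhere: Priya, Nate.
Nate has just one choice, so Nate = 1. Remove 1 from Grace, Kira, Dave.
Kira's domain is down to {4}, so Kira = 4. So Grace, Priya, Dave, Liam can't be 4.
Grace has just one choice, so Grace = 3. Remove 3 from Dave.
That leaves Priya = 7.
Dave's domain is down to {2}, so Dave = 2. Remove 2 from Liam.
Liam's domain is down to {6}, so Liam = 6.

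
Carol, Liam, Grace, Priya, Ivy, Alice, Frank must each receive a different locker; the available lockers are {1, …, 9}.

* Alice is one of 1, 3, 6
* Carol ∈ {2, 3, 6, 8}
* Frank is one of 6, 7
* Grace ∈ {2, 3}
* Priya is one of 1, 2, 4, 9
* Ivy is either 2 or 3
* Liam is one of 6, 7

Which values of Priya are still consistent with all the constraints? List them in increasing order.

4, 9

Liam and Frank between them cover only {6, 7} — a naked pair. Remove those values from Carol, Alice.
The 2 variables Grace and Ivy are confined to {2, 3}, which locks those values in; drop them from Carol, Priya, Alice.
That leaves Carol = 8.
That leaves Alice = 1. Eliminate 1 elsewhere: Priya.
No further eliminations apply; Priya can still be any of 4, 9.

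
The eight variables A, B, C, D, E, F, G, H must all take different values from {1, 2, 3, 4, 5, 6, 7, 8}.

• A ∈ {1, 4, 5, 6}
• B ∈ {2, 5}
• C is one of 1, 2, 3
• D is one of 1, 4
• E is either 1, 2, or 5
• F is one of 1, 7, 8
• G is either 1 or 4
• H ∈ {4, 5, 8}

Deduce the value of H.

The 8 variables together cover exactly {1, 2, 3, 4, 5, 6, 7, 8} — 8 values for 8 variables — and 3 appears only in C's list, so C = 3.
Among the 7 still-open variables, 6 fits only A (and all 7 values in {1, 2, 4, 5, 6, 7, 8} must be used), so A = 6.
The 6 still-open variables together cover exactly {1, 2, 4, 5, 7, 8} — 6 values for 6 variables — and 7 appears only in F's list, so F = 7.
Among the 5 still-open variables, 8 fits only H (and all 5 values in {1, 2, 4, 5, 8} must be used), so H = 8.

8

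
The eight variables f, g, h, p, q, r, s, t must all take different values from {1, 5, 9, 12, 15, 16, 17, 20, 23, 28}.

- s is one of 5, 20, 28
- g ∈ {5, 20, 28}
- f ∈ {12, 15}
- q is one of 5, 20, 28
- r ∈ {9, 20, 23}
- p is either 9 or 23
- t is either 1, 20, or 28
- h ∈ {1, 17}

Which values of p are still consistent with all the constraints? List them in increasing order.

g, q, s share exactly the 3 values {5, 20, 28}; by pigeonhole those values go to them, so strike 5, 20, 28 from r, t.
t's domain is down to {1}, so t = 1. Remove 1 from h.
That leaves h = 17.
No further eliminations apply; p can still be any of 9, 23.

9, 23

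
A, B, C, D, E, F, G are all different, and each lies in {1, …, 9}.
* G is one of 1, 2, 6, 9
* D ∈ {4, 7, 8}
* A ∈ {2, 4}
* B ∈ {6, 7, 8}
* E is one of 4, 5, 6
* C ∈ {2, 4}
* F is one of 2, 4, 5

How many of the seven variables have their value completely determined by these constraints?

2

A and C between them cover only {2, 4} — a naked pair. Remove those values from D, E, F, G.
F must be 5 (only option left). So E can't be 5.
E's domain is down to {6}, so E = 6. So B, G can't be 6.
Determined: E=6, F=5. The other variables each still have more than one consistent value. That makes 2.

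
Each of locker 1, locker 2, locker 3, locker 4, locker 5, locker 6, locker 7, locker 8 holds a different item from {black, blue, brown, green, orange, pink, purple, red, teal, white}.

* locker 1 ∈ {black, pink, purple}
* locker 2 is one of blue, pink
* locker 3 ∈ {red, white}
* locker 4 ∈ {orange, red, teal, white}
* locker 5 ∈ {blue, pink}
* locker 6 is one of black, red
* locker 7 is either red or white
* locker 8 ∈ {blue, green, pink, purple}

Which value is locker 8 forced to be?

green

locker 2 and locker 5 between them cover only {blue, pink} — a naked pair. Remove those values from locker 1, locker 8.
The 2 variables locker 3 and locker 7 are confined to {red, white}, which locks those values in; drop them from locker 4, locker 6.
locker 6 must be black (only option left). Strike black from locker 1.
That leaves locker 1 = purple. Remove purple from locker 8.
So locker 8 = green.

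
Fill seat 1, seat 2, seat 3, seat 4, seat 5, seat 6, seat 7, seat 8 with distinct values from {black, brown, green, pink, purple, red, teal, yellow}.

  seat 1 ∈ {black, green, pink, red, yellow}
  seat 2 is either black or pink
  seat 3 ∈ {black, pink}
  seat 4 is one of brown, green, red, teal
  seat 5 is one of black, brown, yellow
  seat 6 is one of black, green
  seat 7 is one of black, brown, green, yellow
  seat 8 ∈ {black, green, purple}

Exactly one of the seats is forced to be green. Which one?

seat 6

The 8 variables together cover exactly {black, brown, green, pink, purple, red, teal, yellow} — 8 values for 8 variables — and purple appears only in seat 8's list, so seat 8 = purple.
The 7 still-open variables together cover exactly {black, brown, green, pink, red, teal, yellow} — 7 values for 7 variables — and teal appears only in seat 4's list, so seat 4 = teal.
The 6 still-open variables together cover exactly {black, brown, green, pink, red, yellow} — 6 values for 6 variables — and red appears only in seat 1's list, so seat 1 = red.
The 2 variables seat 2 and seat 3 are confined to {black, pink}, which locks those values in; drop them from seat 5, seat 6, seat 7.
So green goes to seat 6.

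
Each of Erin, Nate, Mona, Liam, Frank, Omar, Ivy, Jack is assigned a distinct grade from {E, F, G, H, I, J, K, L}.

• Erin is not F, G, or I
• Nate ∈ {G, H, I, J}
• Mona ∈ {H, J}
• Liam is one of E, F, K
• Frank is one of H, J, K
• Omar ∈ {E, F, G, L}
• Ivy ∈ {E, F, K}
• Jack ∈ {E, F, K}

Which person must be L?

Among the 8 variables, I fits only Nate (and all 8 values in {E, F, G, H, I, J, K, L} must be used), so Nate = I.
The 7 still-open variables draw from only 7 values {E, F, G, H, J, K, L}, so each is used; only Omar can be G, hence Omar = G.
Among the 6 still-open variables, L fits only Erin (and all 6 values in {E, F, H, J, K, L} must be used), so Erin = L.

Erin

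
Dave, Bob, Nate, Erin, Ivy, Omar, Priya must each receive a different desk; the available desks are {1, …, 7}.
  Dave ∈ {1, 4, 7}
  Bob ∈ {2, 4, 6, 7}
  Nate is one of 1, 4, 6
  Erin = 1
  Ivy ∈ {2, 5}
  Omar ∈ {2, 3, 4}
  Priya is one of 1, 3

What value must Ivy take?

Erin's domain is down to {1}, so Erin = 1. Eliminate 1 elsewhere: Dave, Nate, Priya.
Priya must be 3 (only option left). So Omar can't be 3.
Among the 5 still-open variables, 5 fits only Ivy (and all 5 values in {2, 4, 5, 6, 7} must be used), so Ivy = 5.

5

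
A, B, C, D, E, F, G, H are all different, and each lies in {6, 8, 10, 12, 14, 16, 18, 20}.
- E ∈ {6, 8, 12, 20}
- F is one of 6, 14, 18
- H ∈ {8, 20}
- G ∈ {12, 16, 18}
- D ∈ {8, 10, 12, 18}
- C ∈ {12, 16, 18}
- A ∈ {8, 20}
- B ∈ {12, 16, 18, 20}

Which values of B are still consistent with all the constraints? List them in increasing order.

Among the 8 variables, 10 fits only D (and all 8 values in {6, 8, 10, 12, 14, 16, 18, 20} must be used), so D = 10.
The 7 still-open variables draw from only 7 values {6, 8, 12, 14, 16, 18, 20}, so each is used; only F can be 14, hence F = 14.
Among the 6 still-open variables, 6 fits only E (and all 6 values in {6, 8, 12, 16, 18, 20} must be used), so E = 6.
The 2 variables A and H are confined to {8, 20}, which locks those values in; drop them from B.
No further eliminations apply; B can still be any of 12, 16, 18.

12, 16, 18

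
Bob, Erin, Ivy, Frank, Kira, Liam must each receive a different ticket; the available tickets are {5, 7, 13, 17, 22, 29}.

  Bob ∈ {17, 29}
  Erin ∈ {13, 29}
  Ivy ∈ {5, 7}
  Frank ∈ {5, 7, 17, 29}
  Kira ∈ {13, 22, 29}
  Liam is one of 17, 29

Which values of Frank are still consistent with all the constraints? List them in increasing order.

Among the 6 variables, 22 fits only Kira (and all 6 values in {5, 7, 13, 17, 22, 29} must be used), so Kira = 22.
The 5 still-open variables draw from only 5 values {5, 7, 13, 17, 29}, so each is used; only Erin can be 13, hence Erin = 13.
Bob and Liam between them cover only {17, 29} — a naked pair. Remove those values from Frank.
No further eliminations apply; Frank can still be any of 5, 7.

5, 7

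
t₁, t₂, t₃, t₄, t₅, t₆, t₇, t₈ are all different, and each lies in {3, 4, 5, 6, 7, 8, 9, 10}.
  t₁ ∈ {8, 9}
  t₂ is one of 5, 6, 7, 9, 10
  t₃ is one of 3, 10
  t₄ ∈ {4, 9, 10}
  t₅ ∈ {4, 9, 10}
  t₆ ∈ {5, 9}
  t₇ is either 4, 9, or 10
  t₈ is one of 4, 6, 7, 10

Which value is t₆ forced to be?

5

The 8 variables draw from only 8 values {3, 4, 5, 6, 7, 8, 9, 10}, so each is used; only t₃ can be 3, hence t₃ = 3.
The 7 still-open variables together cover exactly {4, 5, 6, 7, 8, 9, 10} — 7 values for 7 variables — and 8 appears only in t₁'s list, so t₁ = 8.
t₄, t₅, t₇ share exactly the 3 values {4, 9, 10}; by pigeonhole those values go to them, so strike 4, 9, 10 from t₂, t₆, t₈.
So t₆ = 5.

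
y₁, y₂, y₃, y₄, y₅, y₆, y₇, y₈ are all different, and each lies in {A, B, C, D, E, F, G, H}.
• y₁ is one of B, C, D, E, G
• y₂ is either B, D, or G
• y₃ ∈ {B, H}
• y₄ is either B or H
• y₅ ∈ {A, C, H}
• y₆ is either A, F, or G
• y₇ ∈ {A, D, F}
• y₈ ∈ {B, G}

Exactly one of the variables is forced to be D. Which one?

The 8 variables draw from only 8 values {A, B, C, D, E, F, G, H}, so each is used; only y₁ can be E, hence y₁ = E.
The 7 still-open variables together cover exactly {A, B, C, D, F, G, H} — 7 values for 7 variables — and C appears only in y₅'s list, so y₅ = C.
y₃ and y₄ between them cover only {B, H} — a naked pair. Remove those values from y₂, y₈.
y₈ has just one choice, so y₈ = G. Remove G from y₂, y₆.
So D goes to y₂.

y₂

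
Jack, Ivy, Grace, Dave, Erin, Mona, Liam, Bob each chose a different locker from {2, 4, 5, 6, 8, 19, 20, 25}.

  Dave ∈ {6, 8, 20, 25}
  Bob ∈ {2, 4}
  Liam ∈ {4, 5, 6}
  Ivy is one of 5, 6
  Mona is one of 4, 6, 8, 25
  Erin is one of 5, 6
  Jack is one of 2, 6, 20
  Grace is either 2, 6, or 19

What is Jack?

20

Among the 8 variables, 19 fits only Grace (and all 8 values in {2, 4, 5, 6, 8, 19, 20, 25} must be used), so Grace = 19.
The 2 variables Ivy and Erin are confined to {5, 6}, which locks those values in; drop them from Jack, Dave, Mona, Liam.
Liam's domain is down to {4}, so Liam = 4. So Mona, Bob can't be 4.
That leaves Bob = 2. Remove 2 from Jack.
So Jack = 20.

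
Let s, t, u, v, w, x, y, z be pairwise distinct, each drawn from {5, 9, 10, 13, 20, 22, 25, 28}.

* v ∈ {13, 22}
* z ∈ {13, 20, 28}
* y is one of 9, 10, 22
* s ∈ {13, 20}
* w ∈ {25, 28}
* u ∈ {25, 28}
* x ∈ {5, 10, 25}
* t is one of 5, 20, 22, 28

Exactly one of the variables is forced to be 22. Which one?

v

Among the 8 variables, 9 fits only y (and all 8 values in {5, 9, 10, 13, 20, 22, 25, 28} must be used), so y = 9.
The 7 still-open variables draw from only 7 values {5, 10, 13, 20, 22, 25, 28}, so each is used; only x can be 10, hence x = 10.
The 6 still-open variables draw from only 6 values {5, 13, 20, 22, 25, 28}, so each is used; only t can be 5, hence t = 5.
The 5 still-open variables together cover exactly {13, 20, 22, 25, 28} — 5 values for 5 variables — and 22 appears only in v's list, so v = 22.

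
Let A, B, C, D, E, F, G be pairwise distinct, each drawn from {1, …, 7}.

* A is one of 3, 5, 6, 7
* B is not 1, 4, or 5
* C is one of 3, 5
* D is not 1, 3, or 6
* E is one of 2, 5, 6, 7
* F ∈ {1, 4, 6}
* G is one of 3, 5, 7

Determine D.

4

The 7 variables draw from only 7 values {1, 2, 3, 4, 5, 6, 7}, so each is used; only F can be 1, hence F = 1.
The 6 still-open variables together cover exactly {2, 3, 4, 5, 6, 7} — 6 values for 6 variables — and 4 appears only in D's list, so D = 4.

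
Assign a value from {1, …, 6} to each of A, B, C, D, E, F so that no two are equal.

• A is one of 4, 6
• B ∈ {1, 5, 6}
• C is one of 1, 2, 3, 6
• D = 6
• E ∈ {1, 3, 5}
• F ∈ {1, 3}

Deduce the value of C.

2

D's domain is down to {6}, so D = 6. Eliminate 6 elsewhere: A, B, C.
That leaves A = 4.
The 4 still-open variables together cover exactly {1, 2, 3, 5} — 4 values for 4 variables — and 2 appears only in C's list, so C = 2.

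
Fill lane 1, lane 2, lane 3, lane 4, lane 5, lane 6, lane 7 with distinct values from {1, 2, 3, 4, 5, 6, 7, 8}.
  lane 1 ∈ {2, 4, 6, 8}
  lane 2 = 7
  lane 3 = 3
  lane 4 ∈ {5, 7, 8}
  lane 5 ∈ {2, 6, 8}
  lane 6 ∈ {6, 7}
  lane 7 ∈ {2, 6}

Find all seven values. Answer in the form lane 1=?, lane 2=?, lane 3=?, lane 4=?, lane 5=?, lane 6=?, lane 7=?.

lane 1=4, lane 2=7, lane 3=3, lane 4=5, lane 5=8, lane 6=6, lane 7=2

lane 2 must be 7 (only option left). Strike 7 from lane 4, lane 6.
lane 3 must be 3 (only option left).
lane 6 has just one choice, so lane 6 = 6. Remove 6 from lane 1, lane 5, lane 7.
lane 7's domain is down to {2}, so lane 7 = 2. Remove 2 from lane 1, lane 5.
lane 5 must be 8 (only option left). So lane 1, lane 4 can't be 8.
lane 1's domain is down to {4}, so lane 1 = 4.
That leaves lane 4 = 5.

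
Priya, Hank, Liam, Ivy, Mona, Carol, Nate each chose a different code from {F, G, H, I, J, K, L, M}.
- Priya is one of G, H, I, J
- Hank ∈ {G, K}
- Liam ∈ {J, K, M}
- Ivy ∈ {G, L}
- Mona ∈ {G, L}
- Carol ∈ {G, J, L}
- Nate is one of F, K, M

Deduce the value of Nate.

F

Ivy and Mona between them cover only {G, L} — a naked pair. Remove those values from Priya, Hank, Carol.
Hank has just one choice, so Hank = K. So Liam, Nate can't be K.
Carol must be J (only option left). So Priya, Liam can't be J.
Liam's domain is down to {M}, so Liam = M. So Nate can't be M.
So Nate = F.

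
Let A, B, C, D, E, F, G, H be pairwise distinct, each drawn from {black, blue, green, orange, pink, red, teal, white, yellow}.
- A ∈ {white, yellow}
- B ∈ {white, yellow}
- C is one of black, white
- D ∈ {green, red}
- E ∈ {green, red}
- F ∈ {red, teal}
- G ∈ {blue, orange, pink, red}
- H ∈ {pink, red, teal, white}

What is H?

A and B between them cover only {white, yellow} — a naked pair. Remove those values from C, H.
C has just one choice, so C = black.
The 2 variables D and E are confined to {green, red}, which locks those values in; drop them from F, G, H.
F's domain is down to {teal}, so F = teal. Strike teal from H.
So H = pink.

pink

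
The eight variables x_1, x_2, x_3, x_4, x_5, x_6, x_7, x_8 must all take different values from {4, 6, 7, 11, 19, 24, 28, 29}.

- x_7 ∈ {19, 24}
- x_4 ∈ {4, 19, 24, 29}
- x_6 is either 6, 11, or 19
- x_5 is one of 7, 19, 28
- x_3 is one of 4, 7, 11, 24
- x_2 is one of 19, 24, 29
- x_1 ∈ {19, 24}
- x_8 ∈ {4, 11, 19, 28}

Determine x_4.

The 8 variables draw from only 8 values {4, 6, 7, 11, 19, 24, 28, 29}, so each is used; only x_6 can be 6, hence x_6 = 6.
The 2 variables x_1 and x_7 are confined to {19, 24}, which locks those values in; drop them from x_2, x_3, x_4, x_5, x_8.
x_2 must be 29 (only option left). So x_4 can't be 29.
So x_4 = 4.

4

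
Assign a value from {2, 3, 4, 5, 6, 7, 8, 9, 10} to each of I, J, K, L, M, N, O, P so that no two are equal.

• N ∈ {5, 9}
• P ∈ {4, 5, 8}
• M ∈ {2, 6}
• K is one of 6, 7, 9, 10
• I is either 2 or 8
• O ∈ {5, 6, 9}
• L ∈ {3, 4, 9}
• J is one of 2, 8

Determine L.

I and J between them cover only {2, 8} — a naked pair. Remove those values from M, P.
M's domain is down to {6}, so M = 6. Strike 6 from K, O.
N and O between them cover only {5, 9} — a naked pair. Remove those values from K, L, P.
P has just one choice, so P = 4. Eliminate 4 elsewhere: L.
So L = 3.

3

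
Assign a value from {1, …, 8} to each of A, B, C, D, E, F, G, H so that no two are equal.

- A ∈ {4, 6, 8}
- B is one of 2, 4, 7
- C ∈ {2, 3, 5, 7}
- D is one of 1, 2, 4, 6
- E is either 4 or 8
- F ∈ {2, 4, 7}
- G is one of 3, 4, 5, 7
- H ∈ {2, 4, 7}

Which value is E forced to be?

8

The 8 variables together cover exactly {1, 2, 3, 4, 5, 6, 7, 8} — 8 values for 8 variables — and 1 appears only in D's list, so D = 1.
Among the 7 still-open variables, 6 fits only A (and all 7 values in {2, 3, 4, 5, 6, 7, 8} must be used), so A = 6.
The 6 still-open variables together cover exactly {2, 3, 4, 5, 7, 8} — 6 values for 6 variables — and 8 appears only in E's list, so E = 8.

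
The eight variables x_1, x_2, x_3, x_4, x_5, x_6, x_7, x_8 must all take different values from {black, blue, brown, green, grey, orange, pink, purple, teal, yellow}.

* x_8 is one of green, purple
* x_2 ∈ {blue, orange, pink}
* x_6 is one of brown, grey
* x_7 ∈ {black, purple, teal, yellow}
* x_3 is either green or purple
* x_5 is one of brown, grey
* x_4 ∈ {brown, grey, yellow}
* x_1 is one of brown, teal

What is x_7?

x_3 and x_8 share exactly the 2 values {green, purple}; by pigeonhole those values go to them, so strike green, purple from x_7.
The 2 variables x_5 and x_6 are confined to {brown, grey}, which locks those values in; drop them from x_1, x_4.
x_1 must be teal (only option left). Strike teal from x_7.
x_4 must be yellow (only option left). Remove yellow from x_7.
So x_7 = black.

black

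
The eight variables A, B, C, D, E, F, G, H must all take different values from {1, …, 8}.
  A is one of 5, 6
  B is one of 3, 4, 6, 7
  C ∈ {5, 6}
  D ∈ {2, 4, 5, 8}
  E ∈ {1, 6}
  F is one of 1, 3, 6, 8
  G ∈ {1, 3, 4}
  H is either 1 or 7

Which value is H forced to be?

7

The 8 variables draw from only 8 values {1, 2, 3, 4, 5, 6, 7, 8}, so each is used; only D can be 2, hence D = 2.
Among the 7 still-open variables, 8 fits only F (and all 7 values in {1, 3, 4, 5, 6, 7, 8} must be used), so F = 8.
The 2 variables A and C are confined to {5, 6}, which locks those values in; drop them from B, E.
E's domain is down to {1}, so E = 1. Strike 1 from G, H.
So H = 7.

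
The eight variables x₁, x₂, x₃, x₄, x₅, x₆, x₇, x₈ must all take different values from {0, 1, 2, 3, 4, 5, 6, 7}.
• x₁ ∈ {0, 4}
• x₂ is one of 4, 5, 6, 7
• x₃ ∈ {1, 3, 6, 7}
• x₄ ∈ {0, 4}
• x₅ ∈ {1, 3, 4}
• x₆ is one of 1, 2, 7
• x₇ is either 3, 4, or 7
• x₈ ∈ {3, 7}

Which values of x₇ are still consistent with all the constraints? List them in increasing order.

3, 7

The 8 variables draw from only 8 values {0, 1, 2, 3, 4, 5, 6, 7}, so each is used; only x₆ can be 2, hence x₆ = 2.
The 7 still-open variables together cover exactly {0, 1, 3, 4, 5, 6, 7} — 7 values for 7 variables — and 5 appears only in x₂'s list, so x₂ = 5.
The 6 still-open variables together cover exactly {0, 1, 3, 4, 6, 7} — 6 values for 6 variables — and 6 appears only in x₃'s list, so x₃ = 6.
The 5 still-open variables draw from only 5 values {0, 1, 3, 4, 7}, so each is used; only x₅ can be 1, hence x₅ = 1.
x₁ and x₄ between them cover only {0, 4} — a naked pair. Remove those values from x₇.
No further eliminations apply; x₇ can still be any of 3, 7.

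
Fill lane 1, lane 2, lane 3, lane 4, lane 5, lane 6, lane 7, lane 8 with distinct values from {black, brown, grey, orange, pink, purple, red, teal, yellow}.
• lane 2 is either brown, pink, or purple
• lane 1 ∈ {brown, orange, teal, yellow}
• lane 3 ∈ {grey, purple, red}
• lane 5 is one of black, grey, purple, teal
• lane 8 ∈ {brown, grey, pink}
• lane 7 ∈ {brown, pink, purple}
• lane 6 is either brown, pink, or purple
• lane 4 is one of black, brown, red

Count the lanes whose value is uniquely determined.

The 3 variables lane 2, lane 6, lane 7 are confined to {brown, pink, purple}, which locks those values in; drop them from lane 1, lane 3, lane 4, lane 5, lane 8.
That leaves lane 8 = grey. Eliminate grey elsewhere: lane 3, lane 5.
That leaves lane 3 = red. Eliminate red elsewhere: lane 4.
lane 4's domain is down to {black}, so lane 4 = black. Eliminate black elsewhere: lane 5.
That leaves lane 5 = teal. Remove teal from lane 1.
Determined: lane 3=red, lane 4=black, lane 5=teal, lane 8=grey. The other lanes each still have more than one consistent value. That makes 4.

4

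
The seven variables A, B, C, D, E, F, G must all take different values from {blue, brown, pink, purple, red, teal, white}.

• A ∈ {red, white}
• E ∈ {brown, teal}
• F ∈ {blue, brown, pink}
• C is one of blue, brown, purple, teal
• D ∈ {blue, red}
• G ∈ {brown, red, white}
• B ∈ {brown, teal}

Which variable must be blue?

D

Among the 7 variables, pink fits only F (and all 7 values in {blue, brown, pink, purple, red, teal, white} must be used), so F = pink.
The 6 still-open variables draw from only 6 values {blue, brown, purple, red, teal, white}, so each is used; only C can be purple, hence C = purple.
The 5 still-open variables together cover exactly {blue, brown, red, teal, white} — 5 values for 5 variables — and blue appears only in D's list, so D = blue.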